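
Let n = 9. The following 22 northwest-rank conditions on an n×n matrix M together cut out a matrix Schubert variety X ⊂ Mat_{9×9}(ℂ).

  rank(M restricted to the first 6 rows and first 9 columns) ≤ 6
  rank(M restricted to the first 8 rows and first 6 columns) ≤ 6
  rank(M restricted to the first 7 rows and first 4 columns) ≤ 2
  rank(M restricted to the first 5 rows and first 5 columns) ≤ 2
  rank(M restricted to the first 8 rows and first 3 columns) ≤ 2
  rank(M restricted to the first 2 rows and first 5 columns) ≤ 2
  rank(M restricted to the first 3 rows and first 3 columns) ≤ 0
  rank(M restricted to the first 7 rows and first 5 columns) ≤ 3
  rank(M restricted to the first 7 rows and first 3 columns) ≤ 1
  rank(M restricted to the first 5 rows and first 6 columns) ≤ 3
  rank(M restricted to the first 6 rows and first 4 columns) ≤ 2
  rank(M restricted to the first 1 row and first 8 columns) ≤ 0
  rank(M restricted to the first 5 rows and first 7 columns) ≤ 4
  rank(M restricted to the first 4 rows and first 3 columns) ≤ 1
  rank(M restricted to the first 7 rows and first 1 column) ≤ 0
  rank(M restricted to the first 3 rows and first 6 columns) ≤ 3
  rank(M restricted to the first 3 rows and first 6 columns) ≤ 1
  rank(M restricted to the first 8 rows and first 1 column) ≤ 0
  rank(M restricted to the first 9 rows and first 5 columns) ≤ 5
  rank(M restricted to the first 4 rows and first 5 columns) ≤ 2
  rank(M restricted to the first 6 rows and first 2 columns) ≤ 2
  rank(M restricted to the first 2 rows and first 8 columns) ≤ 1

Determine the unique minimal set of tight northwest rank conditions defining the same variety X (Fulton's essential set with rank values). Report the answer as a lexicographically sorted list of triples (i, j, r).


The tightest implied rank at each (i,j), from the 22 conditions:

  R[1]: 0 0 0 0 0 0 0 0 1
  R[2]: 0 0 0 1 1 1 1 1 2
  R[3]: 0 0 0 1 1 1 2 2 3
  R[4]: 0 1 1 2 2 2 3 3 4
  R[5]: 0 1 1 2 2 3 4 4 5
  R[6]: 0 1 1 2 3 4 5 5 6
  R[7]: 0 1 1 2 3 4 5 6 7
  R[8]: 0 1 2 3 4 5 6 7 8
  R[9]: 1 2 3 4 5 6 7 8 9

so w = (9, 4, 7, 2, 6, 5, 8, 3, 1).

|D(w)|=25, |Ess(w)|=6:

[(1, 8, 0), (3, 3, 0), (3, 6, 1), (5, 5, 2), (7, 3, 1), (8, 1, 0)]


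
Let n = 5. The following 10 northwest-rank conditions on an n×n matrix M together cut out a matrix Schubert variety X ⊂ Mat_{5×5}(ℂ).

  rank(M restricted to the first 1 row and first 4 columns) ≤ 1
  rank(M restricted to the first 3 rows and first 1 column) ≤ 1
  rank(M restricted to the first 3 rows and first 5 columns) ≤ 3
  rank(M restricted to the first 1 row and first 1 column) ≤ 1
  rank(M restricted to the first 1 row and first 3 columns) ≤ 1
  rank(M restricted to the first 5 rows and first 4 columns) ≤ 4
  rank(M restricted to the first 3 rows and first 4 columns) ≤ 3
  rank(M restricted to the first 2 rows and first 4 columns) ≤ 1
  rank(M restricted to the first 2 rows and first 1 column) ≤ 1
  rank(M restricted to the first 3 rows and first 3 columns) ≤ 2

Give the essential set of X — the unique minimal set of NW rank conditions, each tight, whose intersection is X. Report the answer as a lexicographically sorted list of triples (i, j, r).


The tightest implied rank at each (i,j), from the 10 conditions:

  R[1]: 1 1 1 1 1
  R[2]: 1 1 1 1 2
  R[3]: 1 2 2 2 3
  R[4]: 1 2 3 3 4
  R[5]: 1 2 3 4 5

so w = (1, 5, 2, 3, 4).

1 SE-corner of the 3-cell Rothe diagram gives Ess(w):

[(2, 4, 1)]


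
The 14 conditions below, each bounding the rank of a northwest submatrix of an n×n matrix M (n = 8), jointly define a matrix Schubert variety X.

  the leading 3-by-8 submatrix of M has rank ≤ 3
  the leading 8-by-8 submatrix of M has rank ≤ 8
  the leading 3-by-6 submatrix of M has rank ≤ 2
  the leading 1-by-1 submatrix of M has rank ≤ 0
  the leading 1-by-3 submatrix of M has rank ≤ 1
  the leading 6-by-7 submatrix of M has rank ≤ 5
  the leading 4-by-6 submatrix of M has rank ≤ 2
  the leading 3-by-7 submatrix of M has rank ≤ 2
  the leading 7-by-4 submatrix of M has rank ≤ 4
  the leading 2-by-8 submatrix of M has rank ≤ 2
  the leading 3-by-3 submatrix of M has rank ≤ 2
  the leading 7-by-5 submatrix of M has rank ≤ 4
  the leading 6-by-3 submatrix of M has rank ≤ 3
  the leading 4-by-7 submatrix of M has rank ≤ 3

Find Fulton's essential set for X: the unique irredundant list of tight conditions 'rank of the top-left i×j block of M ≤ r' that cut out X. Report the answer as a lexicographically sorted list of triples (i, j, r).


Reconstructing r_w from the 14 given conditions:

  0 | 1 | 1 | 1 | 1 | 1 | 1 | 1
  1 | 2 | 2 | 2 | 2 | 2 | 2 | 2
  1 | 2 | 2 | 2 | 2 | 2 | 2 | 3
  1 | 2 | 2 | 2 | 2 | 2 | 3 | 4
  1 | 2 | 3 | 3 | 3 | 3 | 4 | 5
  1 | 2 | 3 | 4 | 4 | 4 | 5 | 6
  1 | 2 | 3 | 4 | 4 | 5 | 6 | 7
  1 | 2 | 3 | 4 | 5 | 6 | 7 | 8

reading off 1-entries of Δ²R: w = (2, 1, 8, 7, 3, 4, 6, 5).

Fulton essential set (4 of the 11 Rothe cells):

[(1, 1, 0), (3, 7, 2), (4, 6, 2), (7, 5, 4)]


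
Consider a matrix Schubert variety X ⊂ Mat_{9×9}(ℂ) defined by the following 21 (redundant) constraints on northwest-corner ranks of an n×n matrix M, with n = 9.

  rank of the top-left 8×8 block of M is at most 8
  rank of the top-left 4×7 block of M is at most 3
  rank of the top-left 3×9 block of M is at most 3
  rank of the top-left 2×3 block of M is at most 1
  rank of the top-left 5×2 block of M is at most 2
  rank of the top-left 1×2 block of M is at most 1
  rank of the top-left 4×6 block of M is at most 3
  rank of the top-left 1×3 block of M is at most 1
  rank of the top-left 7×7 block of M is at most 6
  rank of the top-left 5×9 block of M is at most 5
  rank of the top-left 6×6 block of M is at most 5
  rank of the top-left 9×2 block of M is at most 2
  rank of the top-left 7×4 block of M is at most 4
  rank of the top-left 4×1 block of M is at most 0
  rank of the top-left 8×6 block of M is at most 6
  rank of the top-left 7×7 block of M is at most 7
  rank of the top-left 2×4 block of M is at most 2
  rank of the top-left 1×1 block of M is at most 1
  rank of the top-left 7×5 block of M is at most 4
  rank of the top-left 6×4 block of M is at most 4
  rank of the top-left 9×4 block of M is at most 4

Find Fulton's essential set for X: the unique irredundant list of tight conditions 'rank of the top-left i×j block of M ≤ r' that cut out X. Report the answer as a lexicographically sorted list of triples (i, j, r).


Computing R[i][j] = min implied NW-rank bound (n=9, 21 conditions):

  row 1: 0 | 1 | 1 | 1 | 1 | 1 | 1 | 1 | 1
  row 2: 0 | 1 | 1 | 2 | 2 | 2 | 2 | 2 | 2
  row 3: 0 | 1 | 2 | 3 | 3 | 3 | 3 | 3 | 3
  row 4: 0 | 1 | 2 | 3 | 3 | 3 | 3 | 4 | 4
  row 5: 1 | 2 | 3 | 4 | 4 | 4 | 4 | 5 | 5
  row 6: 1 | 2 | 3 | 4 | 4 | 5 | 5 | 6 | 6
  row 7: 1 | 2 | 3 | 4 | 4 | 5 | 6 | 7 | 7
  row 8: 1 | 2 | 3 | 4 | 5 | 6 | 7 | 8 | 8
  row 9: 1 | 2 | 3 | 4 | 5 | 6 | 7 | 8 | 9

reading off 1-entries of Δ²R: w = (2, 4, 3, 8, 1, 6, 7, 5, 9).

ℓ(w)=10; the 4 essential cells (i,j,r):

[(2, 3, 1), (4, 1, 0), (4, 7, 3), (7, 5, 4)]


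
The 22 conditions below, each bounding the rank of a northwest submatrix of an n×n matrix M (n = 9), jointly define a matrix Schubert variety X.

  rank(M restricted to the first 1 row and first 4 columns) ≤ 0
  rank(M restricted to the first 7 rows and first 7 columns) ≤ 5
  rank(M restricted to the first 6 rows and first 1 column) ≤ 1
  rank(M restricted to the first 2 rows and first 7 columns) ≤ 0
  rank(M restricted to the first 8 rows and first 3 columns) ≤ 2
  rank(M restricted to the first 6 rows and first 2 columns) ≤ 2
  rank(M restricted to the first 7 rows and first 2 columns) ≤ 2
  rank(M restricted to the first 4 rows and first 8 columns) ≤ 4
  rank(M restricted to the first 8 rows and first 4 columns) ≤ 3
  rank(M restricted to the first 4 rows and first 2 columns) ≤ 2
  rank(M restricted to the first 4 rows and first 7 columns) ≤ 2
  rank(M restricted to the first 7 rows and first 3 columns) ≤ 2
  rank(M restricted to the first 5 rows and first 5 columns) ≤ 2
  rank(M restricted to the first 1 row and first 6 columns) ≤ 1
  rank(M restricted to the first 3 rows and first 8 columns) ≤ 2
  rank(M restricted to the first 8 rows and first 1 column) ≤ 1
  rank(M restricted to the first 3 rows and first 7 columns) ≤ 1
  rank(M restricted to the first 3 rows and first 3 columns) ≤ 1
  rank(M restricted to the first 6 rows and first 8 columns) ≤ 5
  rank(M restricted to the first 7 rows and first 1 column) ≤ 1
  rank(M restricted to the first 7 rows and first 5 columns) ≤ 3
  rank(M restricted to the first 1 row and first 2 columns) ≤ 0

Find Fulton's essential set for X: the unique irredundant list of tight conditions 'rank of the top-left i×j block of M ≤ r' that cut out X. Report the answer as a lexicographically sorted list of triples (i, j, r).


Computing R[i][j] = min implied NW-rank bound (n=9, 22 conditions):

  row 1: 0 0 0 0 0 0 0 1 1
  row 2: 0 0 0 0 0 0 0 1 2
  row 3: 1 1 1 1 1 1 1 2 3
  row 4: 1 2 2 2 2 2 2 3 4
  row 5: 1 2 2 2 2 3 3 4 5
  row 6: 1 2 2 3 3 4 4 5 6
  row 7: 1 2 2 3 3 4 5 6 7
  row 8: 1 2 2 3 4 5 6 7 8
  row 9: 1 2 3 4 5 6 7 8 9

the unique w with this rank table is (8, 9, 1, 2, 6, 4, 7, 5, 3).

ℓ(w)=21; the 4 essential cells (i,j,r):

[(2, 7, 0), (5, 5, 2), (7, 5, 3), (8, 3, 2)]


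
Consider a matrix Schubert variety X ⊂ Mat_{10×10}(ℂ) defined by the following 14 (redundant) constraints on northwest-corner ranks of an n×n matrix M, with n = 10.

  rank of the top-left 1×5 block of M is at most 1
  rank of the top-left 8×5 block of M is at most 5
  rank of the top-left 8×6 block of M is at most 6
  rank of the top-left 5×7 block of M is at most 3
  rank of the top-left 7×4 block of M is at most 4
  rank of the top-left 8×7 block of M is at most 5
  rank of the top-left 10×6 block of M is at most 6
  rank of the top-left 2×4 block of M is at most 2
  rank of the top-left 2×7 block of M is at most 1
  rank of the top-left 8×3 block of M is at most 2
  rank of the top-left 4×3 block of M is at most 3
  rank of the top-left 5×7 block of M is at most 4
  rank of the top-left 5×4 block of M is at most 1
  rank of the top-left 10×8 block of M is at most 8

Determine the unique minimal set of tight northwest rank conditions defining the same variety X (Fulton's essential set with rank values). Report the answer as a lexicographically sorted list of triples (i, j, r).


Recovering R(i,j) via the rank-extension bound from the 14 conditions:

  row 1: 1 | 1 | 1 | 1 | 1 | 1 | 1 | 1 | 1 | 1
  row 2: 1 | 1 | 1 | 1 | 1 | 1 | 1 | 2 | 2 | 2
  row 3: 1 | 1 | 1 | 1 | 2 | 2 | 2 | 3 | 3 | 3
  row 4: 1 | 1 | 1 | 1 | 2 | 3 | 3 | 4 | 4 | 4
  row 5: 1 | 1 | 1 | 1 | 2 | 3 | 3 | 4 | 5 | 5
  row 6: 1 | 2 | 2 | 2 | 3 | 4 | 4 | 5 | 6 | 6
  row 7: 1 | 2 | 2 | 3 | 4 | 5 | 5 | 6 | 7 | 7
  row 8: 1 | 2 | 2 | 3 | 4 | 5 | 5 | 6 | 7 | 8
  row 9: 1 | 2 | 3 | 4 | 5 | 6 | 6 | 7 | 8 | 9
  row 10: 1 | 2 | 3 | 4 | 5 | 6 | 7 | 8 | 9 | 10

second differences of R give the permutation w = (1, 8, 5, 6, 9, 2, 4, 10, 3, 7).

|D(w)|=19, |Ess(w)|=5:

[(2, 7, 1), (5, 4, 1), (5, 7, 3), (8, 3, 2), (8, 7, 5)]


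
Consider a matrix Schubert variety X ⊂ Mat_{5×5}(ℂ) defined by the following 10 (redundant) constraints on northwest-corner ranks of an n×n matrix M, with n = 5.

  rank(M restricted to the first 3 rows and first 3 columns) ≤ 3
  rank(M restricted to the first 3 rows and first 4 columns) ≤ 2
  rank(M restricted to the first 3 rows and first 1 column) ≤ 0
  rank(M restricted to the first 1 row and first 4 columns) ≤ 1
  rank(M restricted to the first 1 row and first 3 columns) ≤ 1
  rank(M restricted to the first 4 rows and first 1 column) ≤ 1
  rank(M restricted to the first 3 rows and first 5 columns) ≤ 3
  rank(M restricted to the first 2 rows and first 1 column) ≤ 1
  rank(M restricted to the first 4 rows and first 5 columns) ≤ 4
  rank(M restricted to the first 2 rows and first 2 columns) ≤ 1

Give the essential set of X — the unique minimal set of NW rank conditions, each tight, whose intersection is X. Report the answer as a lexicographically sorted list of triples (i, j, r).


Reconstructing r_w from the 10 given conditions:

  0 | 1 | 1 | 1 | 1
  0 | 1 | 2 | 2 | 2
  0 | 1 | 2 | 2 | 3
  1 | 2 | 3 | 3 | 4
  1 | 2 | 3 | 4 | 5

so w = (2, 3, 5, 1, 4).

Rothe diagram D(w) (4 cells), 2 SE-corners (essential conditions):

[(3, 1, 0), (3, 4, 2)]


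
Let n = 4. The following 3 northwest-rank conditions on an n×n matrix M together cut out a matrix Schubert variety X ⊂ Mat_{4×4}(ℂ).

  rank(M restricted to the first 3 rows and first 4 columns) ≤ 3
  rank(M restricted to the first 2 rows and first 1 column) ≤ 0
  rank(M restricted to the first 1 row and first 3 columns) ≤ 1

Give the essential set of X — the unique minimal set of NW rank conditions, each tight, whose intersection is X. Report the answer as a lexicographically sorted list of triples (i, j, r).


Rank table r_w(4×4) implied by the 3 constraints:

  0 1 1 1
  0 1 2 2
  1 2 3 3
  1 2 3 4

reading off 1-entries of Δ²R: w = (2, 3, 1, 4).

1 SE-corner of the 2-cell Rothe diagram gives Ess(w):

[(2, 1, 0)]


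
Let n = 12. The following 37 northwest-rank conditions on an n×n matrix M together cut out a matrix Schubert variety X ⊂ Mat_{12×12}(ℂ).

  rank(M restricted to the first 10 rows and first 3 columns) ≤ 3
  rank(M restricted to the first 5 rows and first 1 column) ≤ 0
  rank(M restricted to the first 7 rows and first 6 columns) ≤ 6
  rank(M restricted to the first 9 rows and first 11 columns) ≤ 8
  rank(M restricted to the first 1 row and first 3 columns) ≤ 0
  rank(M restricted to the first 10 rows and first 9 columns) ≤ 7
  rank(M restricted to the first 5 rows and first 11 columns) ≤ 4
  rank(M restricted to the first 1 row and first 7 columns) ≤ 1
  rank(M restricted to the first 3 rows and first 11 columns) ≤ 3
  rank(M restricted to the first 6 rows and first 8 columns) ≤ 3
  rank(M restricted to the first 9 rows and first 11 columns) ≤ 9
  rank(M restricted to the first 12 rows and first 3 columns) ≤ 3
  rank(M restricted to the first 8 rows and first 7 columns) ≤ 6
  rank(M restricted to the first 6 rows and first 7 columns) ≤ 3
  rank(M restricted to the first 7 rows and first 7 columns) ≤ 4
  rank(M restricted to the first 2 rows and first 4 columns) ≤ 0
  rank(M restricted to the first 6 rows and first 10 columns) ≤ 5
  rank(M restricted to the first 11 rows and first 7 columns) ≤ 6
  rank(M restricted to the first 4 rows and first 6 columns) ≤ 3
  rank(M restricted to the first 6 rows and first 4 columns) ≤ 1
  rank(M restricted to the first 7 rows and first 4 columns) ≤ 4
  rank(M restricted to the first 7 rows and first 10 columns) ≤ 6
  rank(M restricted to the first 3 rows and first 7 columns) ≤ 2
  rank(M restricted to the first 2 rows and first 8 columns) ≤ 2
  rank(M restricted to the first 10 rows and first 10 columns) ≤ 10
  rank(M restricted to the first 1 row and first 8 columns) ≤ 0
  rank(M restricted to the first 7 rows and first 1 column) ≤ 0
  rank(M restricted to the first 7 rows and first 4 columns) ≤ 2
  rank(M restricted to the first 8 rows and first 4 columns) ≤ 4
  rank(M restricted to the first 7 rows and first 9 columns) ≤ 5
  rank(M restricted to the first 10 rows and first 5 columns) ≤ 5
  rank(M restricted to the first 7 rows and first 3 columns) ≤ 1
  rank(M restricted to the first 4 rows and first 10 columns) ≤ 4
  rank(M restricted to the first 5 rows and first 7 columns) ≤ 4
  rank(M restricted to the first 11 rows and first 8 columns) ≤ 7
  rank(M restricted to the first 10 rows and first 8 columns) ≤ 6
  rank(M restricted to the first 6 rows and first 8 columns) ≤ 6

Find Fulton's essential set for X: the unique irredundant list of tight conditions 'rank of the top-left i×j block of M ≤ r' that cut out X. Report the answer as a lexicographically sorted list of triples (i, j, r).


Rank table r_w(12×12) implied by the 37 constraints:

  R[1]: 0 0 0 0 0 0 0 0 1 1 1 1
  R[2]: 0 0 0 0 1 1 1 1 2 2 2 2
  R[3]: 0 1 1 1 2 2 2 2 3 3 3 3
  R[4]: 0 1 1 1 2 3 3 3 4 4 4 4
  R[5]: 0 1 1 1 2 3 3 3 4 4 4 5
  R[6]: 0 1 1 1 2 3 3 3 4 5 5 6
  R[7]: 0 1 1 2 3 4 4 4 5 6 6 7
  R[8]: 1 2 2 3 4 5 5 5 6 7 7 8
  R[9]: 1 2 3 4 5 6 6 6 7 8 8 9
  R[10]: 1 2 3 4 5 6 6 6 7 8 9 10
  R[11]: 1 2 3 4 5 6 6 7 8 9 10 11
  R[12]: 1 2 3 4 5 6 7 8 9 10 11 12

so w = (9, 5, 2, 6, 12, 10, 4, 1, 3, 11, 8, 7).

9 SE-corners of the 33-cell Rothe diagram give Ess(w):

[(1, 8, 0), (2, 4, 0), (5, 11, 4), (6, 4, 1), (6, 8, 3), (7, 1, 0), (7, 3, 1), (10, 8, 6), (11, 7, 6)]


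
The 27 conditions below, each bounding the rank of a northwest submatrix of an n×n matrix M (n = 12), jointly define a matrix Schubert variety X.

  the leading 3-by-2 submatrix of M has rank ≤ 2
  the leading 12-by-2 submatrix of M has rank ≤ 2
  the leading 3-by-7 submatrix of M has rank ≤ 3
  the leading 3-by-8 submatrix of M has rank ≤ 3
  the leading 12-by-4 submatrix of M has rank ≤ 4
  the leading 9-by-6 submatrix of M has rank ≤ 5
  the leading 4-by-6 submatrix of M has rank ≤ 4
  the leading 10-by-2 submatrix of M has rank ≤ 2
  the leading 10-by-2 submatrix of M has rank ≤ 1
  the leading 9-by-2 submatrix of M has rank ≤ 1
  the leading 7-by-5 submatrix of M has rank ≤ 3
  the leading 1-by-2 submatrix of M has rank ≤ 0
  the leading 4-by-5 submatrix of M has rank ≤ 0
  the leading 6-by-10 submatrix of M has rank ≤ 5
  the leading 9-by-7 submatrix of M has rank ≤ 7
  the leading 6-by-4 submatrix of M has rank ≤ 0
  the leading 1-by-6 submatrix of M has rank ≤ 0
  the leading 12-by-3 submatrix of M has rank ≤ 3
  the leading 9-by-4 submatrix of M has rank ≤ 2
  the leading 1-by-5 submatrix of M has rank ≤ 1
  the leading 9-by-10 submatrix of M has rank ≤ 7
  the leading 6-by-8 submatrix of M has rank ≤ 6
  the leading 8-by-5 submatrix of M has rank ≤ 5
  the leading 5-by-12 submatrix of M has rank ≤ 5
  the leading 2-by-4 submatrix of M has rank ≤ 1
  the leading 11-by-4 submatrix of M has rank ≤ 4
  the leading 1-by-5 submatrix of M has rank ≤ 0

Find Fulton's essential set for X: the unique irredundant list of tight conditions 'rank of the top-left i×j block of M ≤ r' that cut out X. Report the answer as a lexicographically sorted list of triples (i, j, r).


Recovering R(i,j) via the rank-extension bound from the 27 conditions:

  0 | 0 | 0 | 0 | 0 | 0 | 1 | 1 | 1 | 1 | 1 | 1
  0 | 0 | 0 | 0 | 0 | 1 | 2 | 2 | 2 | 2 | 2 | 2
  0 | 0 | 0 | 0 | 0 | 1 | 2 | 3 | 3 | 3 | 3 | 3
  0 | 0 | 0 | 0 | 0 | 1 | 2 | 3 | 4 | 4 | 4 | 4
  0 | 0 | 0 | 0 | 1 | 2 | 3 | 4 | 5 | 5 | 5 | 5
  0 | 0 | 0 | 0 | 1 | 2 | 3 | 4 | 5 | 5 | 6 | 6
  1 | 1 | 1 | 1 | 2 | 3 | 4 | 5 | 6 | 6 | 7 | 7
  1 | 1 | 2 | 2 | 3 | 4 | 5 | 6 | 7 | 7 | 8 | 8
  1 | 1 | 2 | 2 | 3 | 4 | 5 | 6 | 7 | 7 | 8 | 9
  1 | 1 | 2 | 3 | 4 | 5 | 6 | 7 | 8 | 8 | 9 | 10
  1 | 2 | 3 | 4 | 5 | 6 | 7 | 8 | 9 | 9 | 10 | 11
  1 | 2 | 3 | 4 | 5 | 6 | 7 | 8 | 9 | 10 | 11 | 12

second differences of R give the permutation w = (7, 6, 8, 9, 5, 11, 1, 3, 12, 4, 2, 10).

D(w) has 35 cells with 7 SE-corners; essential set:

[(1, 6, 0), (4, 5, 0), (6, 4, 0), (6, 10, 5), (9, 4, 2), (9, 10, 7), (10, 2, 1)]


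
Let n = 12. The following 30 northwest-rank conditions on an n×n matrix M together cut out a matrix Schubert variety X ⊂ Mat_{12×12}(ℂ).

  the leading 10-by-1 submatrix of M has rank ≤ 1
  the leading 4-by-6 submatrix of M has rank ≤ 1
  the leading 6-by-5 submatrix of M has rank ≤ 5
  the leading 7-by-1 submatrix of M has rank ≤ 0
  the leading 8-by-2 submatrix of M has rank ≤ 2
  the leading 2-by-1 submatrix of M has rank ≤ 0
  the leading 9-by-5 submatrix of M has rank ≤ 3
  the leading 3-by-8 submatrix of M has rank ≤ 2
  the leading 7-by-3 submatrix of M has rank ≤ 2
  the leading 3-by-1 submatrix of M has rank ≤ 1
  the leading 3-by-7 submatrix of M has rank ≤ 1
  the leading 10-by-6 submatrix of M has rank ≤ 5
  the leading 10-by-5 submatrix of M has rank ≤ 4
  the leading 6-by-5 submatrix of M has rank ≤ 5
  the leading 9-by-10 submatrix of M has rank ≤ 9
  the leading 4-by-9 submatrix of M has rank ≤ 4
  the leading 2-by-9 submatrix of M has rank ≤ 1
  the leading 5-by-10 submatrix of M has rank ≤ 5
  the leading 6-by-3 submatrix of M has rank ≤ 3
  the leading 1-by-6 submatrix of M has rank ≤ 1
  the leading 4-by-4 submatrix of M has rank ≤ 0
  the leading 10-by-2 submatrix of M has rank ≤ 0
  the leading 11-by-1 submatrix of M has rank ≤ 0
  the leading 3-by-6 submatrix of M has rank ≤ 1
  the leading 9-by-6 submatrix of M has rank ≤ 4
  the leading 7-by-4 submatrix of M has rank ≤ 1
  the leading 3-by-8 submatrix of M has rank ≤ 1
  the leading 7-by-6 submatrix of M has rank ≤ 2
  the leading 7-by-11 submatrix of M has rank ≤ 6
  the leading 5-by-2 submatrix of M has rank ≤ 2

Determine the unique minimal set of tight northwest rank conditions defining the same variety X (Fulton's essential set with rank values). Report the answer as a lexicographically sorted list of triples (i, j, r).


The tightest implied rank at each (i,j), from the 30 conditions:

  R[1]: 0 | 0 | 0 | 0 | 1 | 1 | 1 | 1 | 1 | 1 | 1 | 1
  R[2]: 0 | 0 | 0 | 0 | 1 | 1 | 1 | 1 | 1 | 2 | 2 | 2
  R[3]: 0 | 0 | 0 | 0 | 1 | 1 | 1 | 1 | 2 | 3 | 3 | 3
  R[4]: 0 | 0 | 0 | 0 | 1 | 1 | 2 | 2 | 3 | 4 | 4 | 4
  R[5]: 0 | 0 | 1 | 1 | 2 | 2 | 3 | 3 | 4 | 5 | 5 | 5
  R[6]: 0 | 0 | 1 | 1 | 2 | 2 | 3 | 4 | 5 | 6 | 6 | 6
  R[7]: 0 | 0 | 1 | 1 | 2 | 2 | 3 | 4 | 5 | 6 | 6 | 7
  R[8]: 0 | 0 | 1 | 2 | 3 | 3 | 4 | 5 | 6 | 7 | 7 | 8
  R[9]: 0 | 0 | 1 | 2 | 3 | 4 | 5 | 6 | 7 | 8 | 8 | 9
  R[10]: 0 | 0 | 1 | 2 | 3 | 4 | 5 | 6 | 7 | 8 | 9 | 10
  R[11]: 0 | 1 | 2 | 3 | 4 | 5 | 6 | 7 | 8 | 9 | 10 | 11
  R[12]: 1 | 2 | 3 | 4 | 5 | 6 | 7 | 8 | 9 | 10 | 11 | 12

the unique w with this rank table is (5, 10, 9, 7, 3, 8, 12, 4, 6, 11, 2, 1).

ℓ(w)=42; the 9 essential cells (i,j,r):

[(2, 9, 1), (3, 8, 1), (4, 4, 0), (4, 6, 1), (7, 4, 1), (7, 6, 2), (7, 11, 6), (10, 2, 0), (11, 1, 0)]


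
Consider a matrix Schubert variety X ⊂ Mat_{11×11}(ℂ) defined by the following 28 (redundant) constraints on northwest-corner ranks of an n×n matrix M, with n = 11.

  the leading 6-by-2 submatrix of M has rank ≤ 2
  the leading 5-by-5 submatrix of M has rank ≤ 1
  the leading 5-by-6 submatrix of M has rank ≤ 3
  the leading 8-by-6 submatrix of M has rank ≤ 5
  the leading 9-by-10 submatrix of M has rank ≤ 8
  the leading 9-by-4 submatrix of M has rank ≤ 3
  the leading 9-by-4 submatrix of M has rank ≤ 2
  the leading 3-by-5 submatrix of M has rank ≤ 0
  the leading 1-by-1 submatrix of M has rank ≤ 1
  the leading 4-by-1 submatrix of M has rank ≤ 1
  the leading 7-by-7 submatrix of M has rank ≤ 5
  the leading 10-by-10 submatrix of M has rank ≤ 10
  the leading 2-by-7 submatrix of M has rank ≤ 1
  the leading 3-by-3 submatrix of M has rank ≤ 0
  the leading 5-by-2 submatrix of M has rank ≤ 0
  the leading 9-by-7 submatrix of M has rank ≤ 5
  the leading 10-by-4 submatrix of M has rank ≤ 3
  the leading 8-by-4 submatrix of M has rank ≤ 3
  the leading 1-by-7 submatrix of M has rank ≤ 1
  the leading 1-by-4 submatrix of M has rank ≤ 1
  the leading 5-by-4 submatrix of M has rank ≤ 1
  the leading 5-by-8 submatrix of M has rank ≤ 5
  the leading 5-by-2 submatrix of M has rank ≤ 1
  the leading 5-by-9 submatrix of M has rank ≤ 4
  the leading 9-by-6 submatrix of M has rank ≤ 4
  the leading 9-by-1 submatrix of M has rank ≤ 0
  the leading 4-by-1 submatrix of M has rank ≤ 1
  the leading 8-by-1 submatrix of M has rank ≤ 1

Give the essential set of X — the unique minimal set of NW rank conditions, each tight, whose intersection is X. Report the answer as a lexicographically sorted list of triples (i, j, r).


Reconstructing r_w from the 28 given conditions:

  row 1: 0 0 0 0 0 1 1 1 1 1 1
  row 2: 0 0 0 0 0 1 1 2 2 2 2
  row 3: 0 0 0 0 0 1 2 3 3 3 3
  row 4: 0 0 1 1 1 2 3 4 4 4 4
  row 5: 0 0 1 1 1 2 3 4 4 5 5
  row 6: 0 1 2 2 2 3 4 5 5 6 6
  row 7: 0 1 2 2 3 4 5 6 6 7 7
  row 8: 0 1 2 2 3 4 5 6 7 8 8
  row 9: 0 1 2 2 3 4 5 6 7 8 9
  row 10: 1 2 3 3 4 5 6 7 8 9 10
  row 11: 1 2 3 4 5 6 7 8 9 10 11

second differences of R give the permutation w = (6, 8, 7, 3, 10, 2, 5, 9, 11, 1, 4).

ℓ(w)=30; the 7 essential cells (i,j,r):

[(2, 7, 1), (3, 5, 0), (5, 2, 0), (5, 5, 1), (5, 9, 4), (9, 1, 0), (9, 4, 2)]


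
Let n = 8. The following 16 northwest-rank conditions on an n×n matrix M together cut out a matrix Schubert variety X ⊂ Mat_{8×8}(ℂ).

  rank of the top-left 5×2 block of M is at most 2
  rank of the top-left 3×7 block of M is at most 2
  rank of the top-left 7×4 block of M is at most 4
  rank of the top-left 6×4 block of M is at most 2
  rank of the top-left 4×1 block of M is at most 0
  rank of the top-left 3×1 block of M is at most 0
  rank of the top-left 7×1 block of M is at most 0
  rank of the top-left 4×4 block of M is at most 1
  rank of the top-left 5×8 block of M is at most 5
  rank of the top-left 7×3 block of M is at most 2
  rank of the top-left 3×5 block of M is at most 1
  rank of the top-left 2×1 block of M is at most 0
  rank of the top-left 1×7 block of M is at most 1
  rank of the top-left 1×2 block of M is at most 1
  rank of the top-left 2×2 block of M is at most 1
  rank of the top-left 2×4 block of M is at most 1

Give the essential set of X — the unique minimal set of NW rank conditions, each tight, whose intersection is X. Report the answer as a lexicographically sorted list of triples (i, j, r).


Propagating the 16 rank bounds to every northwest block:

  row 1: 0 1 1 1 1 1 1 1
  row 2: 0 1 1 1 1 2 2 2
  row 3: 0 1 1 1 1 2 2 3
  row 4: 0 1 1 1 2 3 3 4
  row 5: 0 1 2 2 3 4 4 5
  row 6: 0 1 2 2 3 4 5 6
  row 7: 0 1 2 3 4 5 6 7
  row 8: 1 2 3 4 5 6 7 8

giving w = (2, 6, 8, 5, 3, 7, 4, 1) via Δ²R.

|D(w)|=17, |Ess(w)|=5:

[(3, 5, 1), (3, 7, 2), (4, 4, 1), (6, 4, 2), (7, 1, 0)]


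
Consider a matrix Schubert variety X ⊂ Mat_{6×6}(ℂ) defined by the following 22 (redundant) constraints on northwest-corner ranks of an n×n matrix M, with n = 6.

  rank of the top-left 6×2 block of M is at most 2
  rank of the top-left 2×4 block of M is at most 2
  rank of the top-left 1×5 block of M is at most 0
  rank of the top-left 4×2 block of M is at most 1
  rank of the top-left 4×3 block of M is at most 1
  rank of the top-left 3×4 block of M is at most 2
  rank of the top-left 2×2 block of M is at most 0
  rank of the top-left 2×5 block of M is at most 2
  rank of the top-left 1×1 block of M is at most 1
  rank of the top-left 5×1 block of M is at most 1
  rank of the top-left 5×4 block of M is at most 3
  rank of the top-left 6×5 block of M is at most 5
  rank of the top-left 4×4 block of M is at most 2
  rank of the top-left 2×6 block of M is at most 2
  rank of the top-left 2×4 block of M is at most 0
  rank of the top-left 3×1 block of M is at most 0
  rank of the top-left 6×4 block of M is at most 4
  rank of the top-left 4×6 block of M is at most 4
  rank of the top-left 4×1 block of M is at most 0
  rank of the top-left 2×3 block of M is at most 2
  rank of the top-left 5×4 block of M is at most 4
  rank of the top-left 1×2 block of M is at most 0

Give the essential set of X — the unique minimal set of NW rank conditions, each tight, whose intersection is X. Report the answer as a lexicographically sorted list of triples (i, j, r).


Recovering R(i,j) via the rank-extension bound from the 22 conditions:

  i=1: 0  0  0  0  0  1
  i=2: 0  0  0  0  1  2
  i=3: 0  1  1  1  2  3
  i=4: 0  1  1  2  3  4
  i=5: 1  2  2  3  4  5
  i=6: 1  2  3  4  5  6

giving w = (6, 5, 2, 4, 1, 3) via Δ²R.

D(w) has 12 cells with 4 SE-corners; essential set:

[(1, 5, 0), (2, 4, 0), (4, 1, 0), (4, 3, 1)]


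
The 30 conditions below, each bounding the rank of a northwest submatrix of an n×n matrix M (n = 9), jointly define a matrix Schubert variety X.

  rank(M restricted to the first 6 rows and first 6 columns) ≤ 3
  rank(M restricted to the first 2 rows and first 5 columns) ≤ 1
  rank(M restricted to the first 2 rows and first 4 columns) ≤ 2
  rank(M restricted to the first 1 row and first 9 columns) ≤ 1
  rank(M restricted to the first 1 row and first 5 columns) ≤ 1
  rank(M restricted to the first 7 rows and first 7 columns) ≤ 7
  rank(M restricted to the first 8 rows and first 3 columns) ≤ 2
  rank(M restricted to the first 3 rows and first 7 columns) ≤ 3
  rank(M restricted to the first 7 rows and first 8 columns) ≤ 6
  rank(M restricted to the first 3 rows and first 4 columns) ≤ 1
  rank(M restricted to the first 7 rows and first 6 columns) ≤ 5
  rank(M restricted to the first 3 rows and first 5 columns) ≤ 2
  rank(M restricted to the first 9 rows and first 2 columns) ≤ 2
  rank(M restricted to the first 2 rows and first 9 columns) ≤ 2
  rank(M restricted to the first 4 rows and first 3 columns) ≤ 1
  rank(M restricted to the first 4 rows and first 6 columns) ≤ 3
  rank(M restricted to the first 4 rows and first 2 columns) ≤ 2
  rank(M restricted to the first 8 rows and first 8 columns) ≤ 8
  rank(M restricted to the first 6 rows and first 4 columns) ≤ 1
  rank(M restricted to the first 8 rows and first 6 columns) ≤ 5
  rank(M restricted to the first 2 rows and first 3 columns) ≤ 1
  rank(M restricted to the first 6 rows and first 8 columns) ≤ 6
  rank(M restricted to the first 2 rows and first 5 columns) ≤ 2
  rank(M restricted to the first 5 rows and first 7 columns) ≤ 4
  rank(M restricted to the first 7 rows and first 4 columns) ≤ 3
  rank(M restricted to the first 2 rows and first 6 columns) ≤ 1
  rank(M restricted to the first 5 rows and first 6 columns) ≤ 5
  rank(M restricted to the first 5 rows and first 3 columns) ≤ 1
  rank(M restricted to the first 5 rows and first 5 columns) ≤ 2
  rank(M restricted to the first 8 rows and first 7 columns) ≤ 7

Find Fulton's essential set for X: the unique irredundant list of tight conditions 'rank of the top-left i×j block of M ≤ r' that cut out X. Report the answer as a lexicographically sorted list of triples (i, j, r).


Computing R[i][j] = min implied NW-rank bound (n=9, 30 conditions):

  1 1 1 1 1 1 1 1 1
  1 1 1 1 1 1 2 2 2
  1 1 1 1 2 2 3 3 3
  1 1 1 1 2 3 4 4 4
  1 1 1 1 2 3 4 5 5
  1 1 1 1 2 3 4 5 6
  1 2 2 2 3 4 5 6 7
  1 2 2 3 4 5 6 7 8
  1 2 3 4 5 6 7 8 9

giving w = (1, 7, 5, 6, 8, 9, 2, 4, 3) via Δ²R.

D(w) has 18 cells with 3 SE-corners; essential set:

[(2, 6, 1), (6, 4, 1), (8, 3, 2)]


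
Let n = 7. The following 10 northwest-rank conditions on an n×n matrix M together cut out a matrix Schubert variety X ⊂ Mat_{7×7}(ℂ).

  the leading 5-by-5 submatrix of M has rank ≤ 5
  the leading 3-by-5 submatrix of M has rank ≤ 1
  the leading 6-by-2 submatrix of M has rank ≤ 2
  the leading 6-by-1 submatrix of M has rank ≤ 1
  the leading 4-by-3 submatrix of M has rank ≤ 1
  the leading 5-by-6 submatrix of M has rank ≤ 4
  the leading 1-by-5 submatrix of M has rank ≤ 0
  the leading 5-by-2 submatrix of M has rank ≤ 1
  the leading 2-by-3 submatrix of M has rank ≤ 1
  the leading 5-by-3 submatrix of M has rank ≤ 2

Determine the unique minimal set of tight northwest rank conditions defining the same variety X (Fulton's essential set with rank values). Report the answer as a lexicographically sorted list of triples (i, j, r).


Propagating the 10 rank bounds to every northwest block:

  row 1: 0 0 0 0 0 1 1
  row 2: 1 1 1 1 1 2 2
  row 3: 1 1 1 1 1 2 3
  row 4: 1 1 1 2 2 3 4
  row 5: 1 1 2 3 3 4 5
  row 6: 1 2 3 4 4 5 6
  row 7: 1 2 3 4 5 6 7

so w = (6, 1, 7, 4, 3, 2, 5).

D(w) has 12 cells with 4 SE-corners; essential set:

[(1, 5, 0), (3, 5, 1), (4, 3, 1), (5, 2, 1)]


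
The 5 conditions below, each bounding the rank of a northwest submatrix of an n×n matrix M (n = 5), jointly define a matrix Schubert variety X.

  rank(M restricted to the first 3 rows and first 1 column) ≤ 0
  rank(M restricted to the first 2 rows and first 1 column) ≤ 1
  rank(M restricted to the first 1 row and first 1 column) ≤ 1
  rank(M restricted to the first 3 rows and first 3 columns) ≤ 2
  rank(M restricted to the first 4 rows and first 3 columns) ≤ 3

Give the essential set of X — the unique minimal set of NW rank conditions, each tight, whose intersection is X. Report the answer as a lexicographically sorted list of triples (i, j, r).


Propagating the 5 rank bounds to every northwest block:

  row 1: 0, 1, 1, 1, 1
  row 2: 0, 1, 2, 2, 2
  row 3: 0, 1, 2, 3, 3
  row 4: 1, 2, 3, 4, 4
  row 5: 1, 2, 3, 4, 5

the unique w with this rank table is (2, 3, 4, 1, 5).

ℓ(w)=3; the 1 essential cell (i,j,r):

[(3, 1, 0)]


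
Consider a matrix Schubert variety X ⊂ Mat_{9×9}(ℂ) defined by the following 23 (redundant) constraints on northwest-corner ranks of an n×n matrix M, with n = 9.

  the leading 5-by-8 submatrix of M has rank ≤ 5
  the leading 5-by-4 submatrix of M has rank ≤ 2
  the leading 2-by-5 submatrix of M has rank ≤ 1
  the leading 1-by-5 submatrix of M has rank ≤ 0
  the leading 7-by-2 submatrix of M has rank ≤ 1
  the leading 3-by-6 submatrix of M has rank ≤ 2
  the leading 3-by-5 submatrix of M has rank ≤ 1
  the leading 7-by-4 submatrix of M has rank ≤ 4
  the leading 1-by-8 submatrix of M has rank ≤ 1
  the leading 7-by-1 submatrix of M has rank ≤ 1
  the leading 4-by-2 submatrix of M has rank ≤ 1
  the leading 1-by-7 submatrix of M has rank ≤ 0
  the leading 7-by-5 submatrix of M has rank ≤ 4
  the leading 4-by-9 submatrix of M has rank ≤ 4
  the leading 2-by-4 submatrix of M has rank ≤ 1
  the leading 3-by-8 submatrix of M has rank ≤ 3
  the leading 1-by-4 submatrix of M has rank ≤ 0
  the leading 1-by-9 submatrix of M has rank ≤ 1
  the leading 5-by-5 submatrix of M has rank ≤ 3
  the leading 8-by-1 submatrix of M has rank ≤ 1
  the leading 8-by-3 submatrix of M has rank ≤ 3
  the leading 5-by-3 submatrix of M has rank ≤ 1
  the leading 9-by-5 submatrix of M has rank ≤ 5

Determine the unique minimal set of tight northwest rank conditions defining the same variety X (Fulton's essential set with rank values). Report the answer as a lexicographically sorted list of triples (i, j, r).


The tightest implied rank at each (i,j), from the 23 conditions:

  i=1: 0 | 0 | 0 | 0 | 0 | 0 | 0 | 1 | 1
  i=2: 1 | 1 | 1 | 1 | 1 | 1 | 1 | 2 | 2
  i=3: 1 | 1 | 1 | 1 | 1 | 2 | 2 | 3 | 3
  i=4: 1 | 1 | 1 | 2 | 2 | 3 | 3 | 4 | 4
  i=5: 1 | 1 | 1 | 2 | 3 | 4 | 4 | 5 | 5
  i=6: 1 | 1 | 2 | 3 | 4 | 5 | 5 | 6 | 6
  i=7: 1 | 1 | 2 | 3 | 4 | 5 | 6 | 7 | 7
  i=8: 1 | 2 | 3 | 4 | 5 | 6 | 7 | 8 | 8
  i=9: 1 | 2 | 3 | 4 | 5 | 6 | 7 | 8 | 9

second differences of R give the permutation w = (8, 1, 6, 4, 5, 3, 7, 2, 9).

|D(w)|=17, |Ess(w)|=4:

[(1, 7, 0), (3, 5, 1), (5, 3, 1), (7, 2, 1)]


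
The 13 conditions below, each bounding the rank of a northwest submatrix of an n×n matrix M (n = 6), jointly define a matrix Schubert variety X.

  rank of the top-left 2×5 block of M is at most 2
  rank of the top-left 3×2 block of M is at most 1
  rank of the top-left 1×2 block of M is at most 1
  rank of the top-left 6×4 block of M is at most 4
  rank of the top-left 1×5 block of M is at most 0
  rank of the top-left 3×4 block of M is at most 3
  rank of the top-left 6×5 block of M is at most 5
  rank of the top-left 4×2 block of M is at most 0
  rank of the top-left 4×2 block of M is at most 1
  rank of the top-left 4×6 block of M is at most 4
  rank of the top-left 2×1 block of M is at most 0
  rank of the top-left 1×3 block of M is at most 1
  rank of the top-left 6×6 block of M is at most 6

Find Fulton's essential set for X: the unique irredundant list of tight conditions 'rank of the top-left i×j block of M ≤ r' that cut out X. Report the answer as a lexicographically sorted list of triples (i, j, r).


Computing R[i][j] = min implied NW-rank bound (n=6, 13 conditions):

  0 0 0 0 0 1
  0 0 1 1 1 2
  0 0 1 2 2 3
  0 0 1 2 3 4
  1 1 2 3 4 5
  1 2 3 4 5 6

hence w(1..6) = (6, 3, 4, 5, 1, 2).

Fulton essential set (2 of the 11 Rothe cells):

[(1, 5, 0), (4, 2, 0)]


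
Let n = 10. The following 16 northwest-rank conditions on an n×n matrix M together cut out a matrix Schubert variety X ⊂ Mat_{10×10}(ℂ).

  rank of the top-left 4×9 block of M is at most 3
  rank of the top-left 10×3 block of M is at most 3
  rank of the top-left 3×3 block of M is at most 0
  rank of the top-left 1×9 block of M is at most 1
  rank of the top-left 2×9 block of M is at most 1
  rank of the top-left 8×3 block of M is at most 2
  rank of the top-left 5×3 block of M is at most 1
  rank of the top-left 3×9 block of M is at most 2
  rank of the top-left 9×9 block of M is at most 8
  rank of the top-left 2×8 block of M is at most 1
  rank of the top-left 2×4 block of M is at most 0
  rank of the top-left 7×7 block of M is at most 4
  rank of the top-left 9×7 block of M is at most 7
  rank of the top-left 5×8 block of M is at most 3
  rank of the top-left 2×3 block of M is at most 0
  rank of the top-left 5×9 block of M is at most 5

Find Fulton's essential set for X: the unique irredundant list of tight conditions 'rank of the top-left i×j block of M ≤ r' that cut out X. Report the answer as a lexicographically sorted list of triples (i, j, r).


Reconstructing r_w from the 16 given conditions:

  R[1]: 0 0 0 0 1 1 1 1 1 1
  R[2]: 0 0 0 0 1 1 1 1 1 2
  R[3]: 0 0 0 1 2 2 2 2 2 3
  R[4]: 1 1 1 2 3 3 3 3 3 4
  R[5]: 1 1 1 2 3 3 3 3 4 5
  R[6]: 1 2 2 3 4 4 4 4 5 6
  R[7]: 1 2 2 3 4 4 4 5 6 7
  R[8]: 1 2 2 3 4 5 5 6 7 8
  R[9]: 1 2 3 4 5 6 6 7 8 9
  R[10]: 1 2 3 4 5 6 7 8 9 10

so w = (5, 10, 4, 1, 9, 2, 8, 6, 3, 7).

ℓ(w)=24; the 7 essential cells (i,j,r):

[(2, 4, 0), (2, 9, 1), (3, 3, 0), (5, 3, 1), (5, 8, 3), (7, 7, 4), (8, 3, 2)]


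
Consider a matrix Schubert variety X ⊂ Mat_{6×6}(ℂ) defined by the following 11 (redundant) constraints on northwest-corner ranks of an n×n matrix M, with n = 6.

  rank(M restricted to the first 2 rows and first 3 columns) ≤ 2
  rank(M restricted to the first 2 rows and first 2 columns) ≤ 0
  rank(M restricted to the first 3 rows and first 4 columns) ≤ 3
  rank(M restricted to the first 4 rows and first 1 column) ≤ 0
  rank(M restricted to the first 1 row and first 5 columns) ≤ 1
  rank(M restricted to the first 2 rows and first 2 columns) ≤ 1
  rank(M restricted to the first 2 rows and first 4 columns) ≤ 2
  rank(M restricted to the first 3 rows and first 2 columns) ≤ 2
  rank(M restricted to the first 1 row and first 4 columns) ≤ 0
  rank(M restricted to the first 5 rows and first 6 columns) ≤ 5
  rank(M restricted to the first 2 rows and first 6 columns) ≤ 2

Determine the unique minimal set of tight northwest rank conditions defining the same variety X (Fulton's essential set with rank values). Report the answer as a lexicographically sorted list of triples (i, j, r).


Propagating the 11 rank bounds to every northwest block:

  row 1: 0 0 0 0 1 1
  row 2: 0 0 1 1 2 2
  row 3: 0 1 2 2 3 3
  row 4: 0 1 2 3 4 4
  row 5: 1 2 3 4 5 5
  row 6: 1 2 3 4 5 6

the unique w with this rank table is (5, 3, 2, 4, 1, 6).

3 SE-corners of the 8-cell Rothe diagram give Ess(w):

[(1, 4, 0), (2, 2, 0), (4, 1, 0)]


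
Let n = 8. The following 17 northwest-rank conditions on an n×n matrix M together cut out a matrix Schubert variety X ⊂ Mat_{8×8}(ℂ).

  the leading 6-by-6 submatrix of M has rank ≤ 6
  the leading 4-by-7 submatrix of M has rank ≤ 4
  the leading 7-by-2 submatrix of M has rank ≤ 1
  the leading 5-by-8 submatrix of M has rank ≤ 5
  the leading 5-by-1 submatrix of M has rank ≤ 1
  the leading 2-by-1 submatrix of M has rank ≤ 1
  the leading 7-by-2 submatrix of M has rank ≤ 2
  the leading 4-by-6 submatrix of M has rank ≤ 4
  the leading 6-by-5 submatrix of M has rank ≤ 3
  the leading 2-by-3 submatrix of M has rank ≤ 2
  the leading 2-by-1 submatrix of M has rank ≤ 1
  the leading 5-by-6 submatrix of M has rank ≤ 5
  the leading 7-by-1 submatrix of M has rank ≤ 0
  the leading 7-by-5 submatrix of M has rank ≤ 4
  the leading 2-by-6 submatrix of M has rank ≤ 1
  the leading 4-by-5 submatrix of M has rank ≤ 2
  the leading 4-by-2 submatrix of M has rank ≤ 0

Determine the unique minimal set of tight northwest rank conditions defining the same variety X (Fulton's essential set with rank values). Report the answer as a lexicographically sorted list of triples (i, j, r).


Rank table r_w(8×8) implied by the 17 constraints:

  i=1: 0, 0, 1, 1, 1, 1, 1, 1
  i=2: 0, 0, 1, 1, 1, 1, 2, 2
  i=3: 0, 0, 1, 2, 2, 2, 3, 3
  i=4: 0, 0, 1, 2, 2, 3, 4, 4
  i=5: 0, 1, 2, 3, 3, 4, 5, 5
  i=6: 0, 1, 2, 3, 3, 4, 5, 6
  i=7: 0, 1, 2, 3, 4, 5, 6, 7
  i=8: 1, 2, 3, 4, 5, 6, 7, 8

hence w(1..8) = (3, 7, 4, 6, 2, 8, 5, 1).

ℓ(w)=16; the 5 essential cells (i,j,r):

[(2, 6, 1), (4, 2, 0), (4, 5, 2), (6, 5, 3), (7, 1, 0)]
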